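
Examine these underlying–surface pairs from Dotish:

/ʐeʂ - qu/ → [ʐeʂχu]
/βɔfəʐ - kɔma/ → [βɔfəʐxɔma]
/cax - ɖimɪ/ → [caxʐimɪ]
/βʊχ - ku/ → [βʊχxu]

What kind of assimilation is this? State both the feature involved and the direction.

progressive manner assimilation

The segment that alternates is /q/, which surfaces as [χ] when adjacent to /ʂ/.
The change stop → fricative matches the manner of the preceding /ʂ/, identifying this as manner assimilation.
Place and voice are unchanged, so the assimilation is partial, not total.
The same holds elsewhere in the data: /k/ → [x] after /ʐ/ (stop → fricative, matching a fricative); /ɖ/ → [ʐ] after /x/ (stop → fricative, matching a fricative); /k/ → [x] after /χ/ (stop → fricative, matching a fricative) — only manner changes, and always toward the preceding segment.
The trigger is the preceding segment, so the direction is progressive (perseverative).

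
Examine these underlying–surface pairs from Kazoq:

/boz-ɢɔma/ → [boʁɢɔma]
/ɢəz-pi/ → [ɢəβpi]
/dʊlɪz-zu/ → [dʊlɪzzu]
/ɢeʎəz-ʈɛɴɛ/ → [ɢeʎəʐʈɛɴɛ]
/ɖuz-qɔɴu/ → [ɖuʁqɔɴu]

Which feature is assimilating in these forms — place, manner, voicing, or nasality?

Comparing underlying and surface forms, /z/ → [ʁ] is the alternation; the neighbouring /ɢ/ is constant.
The change alveolar → uvular matches the place of the following /ɢ/, identifying this as place assimilation.
The same holds elsewhere in the data: /z/ → [β] before /p/ (alveolar → bilabial, matching bilabial); /z/ → [ʐ] before /ʈ/ (alveolar → retroflex, matching retroflex); /z/ → [ʁ] before /q/ (alveolar → uvular, matching uvular) — only place changes, and always toward the following segment.
Nothing changes in [dʊlɪzzu]: there the adjacent consonants already agree in place (/z/ and /z/ are both alveolar), so this form is consistent with the same rule.

place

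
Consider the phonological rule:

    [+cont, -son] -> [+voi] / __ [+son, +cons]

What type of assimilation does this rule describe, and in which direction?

The structural change is [+voi], and the conditioning segment [+son, +cons] (a sonorant consonant) is itself voiced, so the target comes to share the voicing of its neighbour — voicing assimilation.
Since the environment is written after the underscore, the trigger follows the target; the direction is regressive.

regressive voicing assimilation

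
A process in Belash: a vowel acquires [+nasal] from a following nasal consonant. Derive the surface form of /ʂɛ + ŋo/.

/ɛ/ sits next to the nasal /ŋ/ and is therefore nasalised to [ɛ̃].

[ʂɛ̃ŋo]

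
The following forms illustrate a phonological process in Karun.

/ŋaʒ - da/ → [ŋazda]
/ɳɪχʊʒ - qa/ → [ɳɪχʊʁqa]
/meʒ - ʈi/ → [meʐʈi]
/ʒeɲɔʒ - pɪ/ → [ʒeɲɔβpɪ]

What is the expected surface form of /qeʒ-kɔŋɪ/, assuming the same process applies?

[qeɣkɔŋɪ]

The data show regressive place assimilation: /ʒ/ → [z] before /d/; /ʒ/ → [ʁ] before /q/; /ʒ/ → [ʐ] before /ʈ/; /ʒ/ → [β] before /p/. In each pair only place changes, matching the following consonant, while manner and voice stay constant.
The rule targets /ʒ/ (voiced postalveolar fricative), which sits before the trigger /k/ (velar).
The voiced velar fricative is [ɣ], so /ʒ/ → [ɣ].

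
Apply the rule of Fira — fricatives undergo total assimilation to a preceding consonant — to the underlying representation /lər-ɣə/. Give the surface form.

/ɣ/ is the segment targeted by the rule; it sits immediately after /r/, so it assimilates completely and surfaces as [r].

[lərrə]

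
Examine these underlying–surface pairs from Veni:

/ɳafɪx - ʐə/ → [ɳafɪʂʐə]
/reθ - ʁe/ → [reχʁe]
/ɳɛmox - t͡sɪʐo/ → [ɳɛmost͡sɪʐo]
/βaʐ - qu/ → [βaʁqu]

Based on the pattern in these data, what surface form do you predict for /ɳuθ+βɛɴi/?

[ɳuɸβɛɴi]

The data show regressive place assimilation: /x/ → [ʂ] before /ʐ/; /θ/ → [χ] before /ʁ/; /x/ → [s] before /t͡s/; /ʐ/ → [ʁ] before /q/. In each pair only place changes, matching the following consonant, while manner and voice stay constant.
/θ/ is a voiceless dental fricative. The following trigger /β/ is bilabial, so /θ/ must become bilabial as well.
A voiceless bilabial fricative is [ɸ], so the surface segment is [ɸ].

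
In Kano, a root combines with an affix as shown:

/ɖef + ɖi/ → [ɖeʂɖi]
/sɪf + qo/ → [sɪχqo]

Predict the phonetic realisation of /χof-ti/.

The data show regressive place assimilation: /f/ → [ʂ] before /ɖ/; /f/ → [χ] before /q/. In each pair only place changes, matching the following consonant, while manner and voice stay constant.
The rule targets /f/ (voiceless labiodental fricative), which sits before the trigger /t/ (alveolar).
Changing only its place to alveolar gives [s] — the voiceless alveolar fricative.

[χosti]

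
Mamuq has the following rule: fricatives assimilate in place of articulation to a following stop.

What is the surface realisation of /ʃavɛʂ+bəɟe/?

[ʃavɛɸbəɟe]

The rule targets /ʂ/ (voiceless retroflex fricative), which sits before the trigger /b/ (bilabial).
Changing only its place to bilabial gives [ɸ] — the voiceless bilabial fricative.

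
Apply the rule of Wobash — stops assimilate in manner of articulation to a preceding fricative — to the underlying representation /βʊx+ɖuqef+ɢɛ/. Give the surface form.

[βʊxʐuqefʁɛ]

/ɖ/ is a voiced retroflex stop. The preceding trigger /x/ is a fricative, so /ɖ/ must become a fricative as well.
A voiced retroflex fricative is [ʐ], so the surface segment is [ʐ].
At the second juncture, /ɢ/ likewise becomes [ʁ] adjacent to /f/.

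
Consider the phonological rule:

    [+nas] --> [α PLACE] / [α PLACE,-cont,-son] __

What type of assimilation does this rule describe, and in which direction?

The rule copies the place features (abbreviated [PLACE]) from the environment onto the target, so the assimilating feature is place.
The conditioning segment sits to the left of the focus bar, meaning the trigger precedes the segment that changes — progressive assimilation.

progressive place assimilation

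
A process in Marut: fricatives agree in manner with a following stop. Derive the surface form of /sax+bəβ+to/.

[sakbəbto]

The rule targets /x/ (voiceless velar fricative), which sits before the trigger /b/ (stop).
The voiceless velar stop is [k], so /x/ → [k].
At the second juncture, /β/ likewise becomes [b] adjacent to /t/.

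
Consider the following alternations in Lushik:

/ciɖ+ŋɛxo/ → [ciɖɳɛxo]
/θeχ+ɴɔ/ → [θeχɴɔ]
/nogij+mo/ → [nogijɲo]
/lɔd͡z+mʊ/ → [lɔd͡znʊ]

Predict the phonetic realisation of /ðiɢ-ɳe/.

The data show progressive place assimilation: /ŋ/ → [ɳ] after /ɖ/; /m/ → [ɲ] after /j/; /m/ → [n] after /d͡z/. In each pair only place changes, matching the preceding consonant, while manner and voice stay constant.
Nothing changes in [θeχɴɔ]: there the adjacent consonants already agree in place (/ɴ/ and /χ/ are both uvular), so this form is consistent with the same rule.
The rule targets /ɳ/ (voiced retroflex nasal), which sits after the trigger /ɢ/ (uvular).
Changing only its place to uvular gives [ɴ] — the voiced uvular nasal.

[ðiɢɴe]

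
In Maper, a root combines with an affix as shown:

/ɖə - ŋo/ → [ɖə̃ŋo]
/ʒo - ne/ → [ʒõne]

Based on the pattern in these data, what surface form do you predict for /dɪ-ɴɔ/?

[dɪ̃ɴɔ]

The data show regressive nasality assimilation (vowel nasalisation): /ə/ → [ə̃] before /ŋ/; /o/ → [õ] before /n/ — a vowel is nasalised by an immediately following nasal consonant.
The vowel /ɪ/ is adjacent to the following nasal /ɴ/, so it acquires [+nasal] and surfaces as [ɪ̃].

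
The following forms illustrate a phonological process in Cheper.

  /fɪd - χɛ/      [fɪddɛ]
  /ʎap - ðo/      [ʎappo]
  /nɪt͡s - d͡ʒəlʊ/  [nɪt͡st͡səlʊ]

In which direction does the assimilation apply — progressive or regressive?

progressive

Underlying /χ/ is realised as [d] next to /d/; /d/ itself does not change.
The output [d] is identical to the trigger /d/ — every feature (place, manner, voicing) has been copied — so this is total assimilation.
The other forms behave the same way: /ð/ → [p] after /p/; /d͡ʒ/ → [t͡s] after /t͡s/ — in each case the output is a copy of the preceding consonant.
Since the segment that changes follows the conditioning segment, the assimilation is progressive.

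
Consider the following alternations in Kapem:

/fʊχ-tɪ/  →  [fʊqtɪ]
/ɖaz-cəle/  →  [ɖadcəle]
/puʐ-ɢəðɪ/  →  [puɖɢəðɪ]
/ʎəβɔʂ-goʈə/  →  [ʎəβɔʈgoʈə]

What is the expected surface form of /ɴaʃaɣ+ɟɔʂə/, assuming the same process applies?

[ɴaʃagɟɔʂə]

The data show regressive manner assimilation: /χ/ → [q] before /t/; /z/ → [d] before /c/; /ʐ/ → [ɖ] before /ɢ/; /ʂ/ → [ʈ] before /g/. In each pair only manner changes, matching the following consonant, while place and voice stay constant.
The rule targets /ɣ/ (voiced velar fricative), which sits before the trigger /ɟ/ (stop).
Changing only its manner to stop gives [g] — the voiced velar stop.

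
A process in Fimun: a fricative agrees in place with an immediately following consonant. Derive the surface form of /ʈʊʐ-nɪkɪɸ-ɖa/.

[ʈʊznɪkɪʂɖa]

/ʐ/ is a voiced retroflex fricative. The following trigger /n/ is alveolar, so /ʐ/ must become alveolar as well.
Changing only its place to alveolar gives [z] — the voiced alveolar fricative.
The same rule applies at the second boundary: /ɸ/ → [ʂ] next to /ɖ/.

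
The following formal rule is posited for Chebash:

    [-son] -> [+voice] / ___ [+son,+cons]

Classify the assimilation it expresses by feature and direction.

regressive voicing assimilation

The target ([-son], obstruents) acquires [+voice] next to a sonorant consonant ([+son,+cons]) — it takes on the voicing of its neighbour, so the feature that spreads is voicing.
The conditioning segment sits to the right of the focus bar, meaning the trigger follows the segment that changes — regressive assimilation.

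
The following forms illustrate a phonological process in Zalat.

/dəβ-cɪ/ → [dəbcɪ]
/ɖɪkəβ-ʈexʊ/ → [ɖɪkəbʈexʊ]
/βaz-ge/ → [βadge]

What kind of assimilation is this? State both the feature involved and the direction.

regressive manner assimilation

The segment that alternates is /β/, which surfaces as [b] when adjacent to /c/.
/β/ is a fricative while /c/ is a stop; the output [b] is a stop, matching the trigger — so the feature that spreads is manner.
Place and voice are unchanged, so the assimilation is partial, not total.
The other alternating forms pattern the same way: /β/ → [b] before /ʈ/ (fricative → stop, matching a stop); /z/ → [d] before /g/ (fricative → stop, matching a stop) — only manner changes, and always toward the following segment.
The trigger is the following segment, so the direction is regressive (anticipatory).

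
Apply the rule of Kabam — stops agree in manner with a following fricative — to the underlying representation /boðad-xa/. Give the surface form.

[boðazxa]

/d/ is a voiced alveolar stop. The following trigger /x/ is a fricative, so /d/ must become a fricative as well.
The voiced alveolar fricative is [z], so /d/ → [z].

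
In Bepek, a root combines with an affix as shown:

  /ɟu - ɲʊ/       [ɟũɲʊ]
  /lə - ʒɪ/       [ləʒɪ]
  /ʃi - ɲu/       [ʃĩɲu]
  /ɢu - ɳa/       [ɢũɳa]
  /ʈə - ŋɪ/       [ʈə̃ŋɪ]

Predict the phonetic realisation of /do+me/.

[dõme]

The data show regressive nasality assimilation (vowel nasalisation): /u/ → [ũ] before /ɲ/; /i/ → [ĩ] before /ɲ/; /u/ → [ũ] before /ɳ/; /ə/ → [ə̃] before /ŋ/ — a vowel is nasalised by an immediately following nasal consonant.
No change occurs in [ləʒɪ] because the vowel at the boundary is adjacent to an oral consonant, not a nasal (/ə/ next to /ʒ/).
/o/ sits next to the nasal /m/ and is therefore nasalised to [õ].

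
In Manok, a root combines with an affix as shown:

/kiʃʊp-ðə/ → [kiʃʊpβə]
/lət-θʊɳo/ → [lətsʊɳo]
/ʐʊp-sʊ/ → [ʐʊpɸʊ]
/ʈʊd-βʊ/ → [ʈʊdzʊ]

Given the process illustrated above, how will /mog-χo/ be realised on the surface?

[mogxo]

The data show progressive place assimilation: /ð/ → [β] after /p/; /θ/ → [s] after /t/; /s/ → [ɸ] after /p/; /β/ → [z] after /d/. In each pair only place changes, matching the preceding consonant, while manner and voice stay constant.
/χ/ is a voiceless uvular fricative. The preceding trigger /g/ is velar, so /χ/ must become velar as well.
A voiceless velar fricative is [x], so the surface segment is [x].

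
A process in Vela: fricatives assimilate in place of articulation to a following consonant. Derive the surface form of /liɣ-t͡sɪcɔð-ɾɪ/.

/ɣ/ is a voiced velar fricative. The following trigger /t͡s/ is alveolar, so /ɣ/ must become alveolar as well.
The voiced alveolar fricative is [z], so /ɣ/ → [z].
At the second juncture, /ð/ likewise becomes [z] adjacent to /ɾ/.

[lizt͡sɪcɔzɾɪ]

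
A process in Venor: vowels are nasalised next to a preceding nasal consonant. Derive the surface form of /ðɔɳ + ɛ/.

The vowel /ɛ/ is adjacent to the preceding nasal /ɳ/, so it acquires [+nasal] and surfaces as [ɛ̃].

[ðɔɳɛ̃]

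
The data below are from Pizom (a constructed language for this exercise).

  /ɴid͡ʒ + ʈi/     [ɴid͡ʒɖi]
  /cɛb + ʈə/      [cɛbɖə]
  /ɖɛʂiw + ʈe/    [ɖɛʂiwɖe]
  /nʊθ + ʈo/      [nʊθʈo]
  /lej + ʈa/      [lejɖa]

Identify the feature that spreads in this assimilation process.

voicing

Comparing underlying and surface forms, /ʈ/ → [ɖ] is the alternation; the neighbouring /d͡ʒ/ is constant.
The change voiceless → voiced matches the voicing of the preceding /d͡ʒ/, identifying this as voicing assimilation.
The other alternating forms pattern the same way: /ʈ/ → [ɖ] after /b/ (voiceless → voiced, matching voiced); /ʈ/ → [ɖ] after /w/ (voiceless → voiced, matching voiced); /ʈ/ → [ɖ] after /j/ (voiceless → voiced, matching voiced) — only voicing changes, and always toward the preceding segment.
Nothing changes in [nʊθʈo]: there the adjacent consonants already agree in voicing (/ʈ/ and /θ/ are both voiceless), so this form is consistent with the same rule.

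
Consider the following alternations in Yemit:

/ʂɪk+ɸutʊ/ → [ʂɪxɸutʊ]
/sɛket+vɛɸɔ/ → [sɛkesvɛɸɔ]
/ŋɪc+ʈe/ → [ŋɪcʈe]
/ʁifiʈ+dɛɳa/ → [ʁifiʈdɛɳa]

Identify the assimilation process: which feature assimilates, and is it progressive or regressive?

regressive manner assimilation

Comparing underlying and surface forms, /k/ → [x] is the alternation; the neighbouring /ɸ/ is constant.
The change stop → fricative matches the manner of the following /ɸ/, identifying this as manner assimilation.
Place and voice are unchanged, so the assimilation is partial, not total.
The other alternating form patterns the same way: /t/ → [s] before /v/ (stop → fricative, matching a fricative) — only manner changes, and always toward the following segment.
No alternation appears in [ŋɪcʈe], [ʁifiʈdɛɳa]: there the adjacent consonants already agree in manner (/c/ and /ʈ/ are both stops; /ʈ/ and /d/ are both stops), so these forms are consistent with the same rule.
Since the segment that changes precedes the conditioning segment, the assimilation is regressive.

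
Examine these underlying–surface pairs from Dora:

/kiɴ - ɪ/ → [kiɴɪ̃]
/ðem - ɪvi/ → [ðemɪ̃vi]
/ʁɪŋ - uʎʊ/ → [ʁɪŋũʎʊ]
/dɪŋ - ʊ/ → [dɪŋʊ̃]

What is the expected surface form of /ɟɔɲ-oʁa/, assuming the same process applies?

[ɟɔɲõʁa]

The data show progressive nasality assimilation (vowel nasalisation): /ɪ/ → [ɪ̃] after /ɴ/; /ɪ/ → [ɪ̃] after /m/; /u/ → [ũ] after /ŋ/; /ʊ/ → [ʊ̃] after /ŋ/ — a vowel is nasalised by an immediately preceding nasal consonant.
/o/ sits next to the nasal /ɲ/ and is therefore nasalised to [õ].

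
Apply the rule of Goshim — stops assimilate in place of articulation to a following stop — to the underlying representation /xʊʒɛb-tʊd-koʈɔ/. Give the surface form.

[xʊʒɛdtʊgkoʈɔ]

The rule targets /b/ (voiced bilabial stop), which sits before the trigger /t/ (alveolar).
Changing only its place to alveolar gives [d] — the voiced alveolar stop.
The same rule applies at the second boundary: /d/ → [g] next to /k/.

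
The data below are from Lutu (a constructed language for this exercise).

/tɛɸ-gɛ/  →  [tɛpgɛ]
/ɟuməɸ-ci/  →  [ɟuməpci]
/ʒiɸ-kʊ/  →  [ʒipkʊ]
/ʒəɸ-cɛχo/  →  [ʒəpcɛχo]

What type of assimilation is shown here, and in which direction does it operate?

regressive manner assimilation

The segment that alternates is /ɸ/, which surfaces as [p] when adjacent to /g/.
/ɸ/ is a fricative while /g/ is a stop; the output [p] is a stop, matching the trigger — so the feature that spreads is manner.
Place and voice are unchanged, so the assimilation is partial, not total.
The same holds elsewhere in the data: /ɸ/ → [p] before /c/ (fricative → stop, matching a stop); /ɸ/ → [p] before /k/ (fricative → stop, matching a stop) — only manner changes, and always toward the following segment.
Since the segment that changes precedes the conditioning segment, the assimilation is regressive.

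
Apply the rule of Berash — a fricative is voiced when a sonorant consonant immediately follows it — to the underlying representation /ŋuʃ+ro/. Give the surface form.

/ʃ/ is a voiceless postalveolar fricative. The following trigger /r/ is voiced, so /ʃ/ must become voiced as well.
A voiced postalveolar fricative is [ʒ], so the surface segment is [ʒ].

[ŋuʒro]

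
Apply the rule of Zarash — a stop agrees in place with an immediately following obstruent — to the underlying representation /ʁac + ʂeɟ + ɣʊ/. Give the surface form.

The rule targets /c/ (voiceless palatal stop), which sits before the trigger /ʂ/ (retroflex).
Changing only its place to retroflex gives [ʈ] — the voiceless retroflex stop.
At the second juncture, /ɟ/ likewise becomes [g] adjacent to /ɣ/.

[ʁaʈʂegɣʊ]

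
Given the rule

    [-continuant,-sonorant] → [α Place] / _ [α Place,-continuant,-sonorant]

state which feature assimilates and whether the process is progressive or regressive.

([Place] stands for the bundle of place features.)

regressive place assimilation

The shared variable α links the value of the place features (abbreviated [Place]) on the target to the same value on the neighbouring segment, so place is the feature that assimilates.
Since the environment is written after the underscore, the trigger follows the target; the direction is regressive.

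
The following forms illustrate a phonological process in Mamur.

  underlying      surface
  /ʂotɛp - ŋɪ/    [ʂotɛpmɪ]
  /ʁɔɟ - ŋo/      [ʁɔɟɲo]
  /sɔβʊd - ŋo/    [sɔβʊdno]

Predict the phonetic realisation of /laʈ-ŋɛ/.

The data show progressive place assimilation: /ŋ/ → [m] after /p/; /ŋ/ → [ɲ] after /ɟ/; /ŋ/ → [n] after /d/. In each pair only place changes, matching the preceding consonant, while manner and voice stay constant.
/ŋ/ is a voiced velar nasal. The preceding trigger /ʈ/ is retroflex, so /ŋ/ must become retroflex as well.
The voiced retroflex nasal is [ɳ], so /ŋ/ → [ɳ].

[laʈɳɛ]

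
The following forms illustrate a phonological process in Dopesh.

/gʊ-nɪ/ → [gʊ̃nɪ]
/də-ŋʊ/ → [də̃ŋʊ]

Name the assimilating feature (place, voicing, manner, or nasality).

The vowel /ʊ/ surfaces as nasalised [ʊ̃] next to the following nasal /n/ — it has acquired the [+nasal] feature of its neighbour.
Likewise in the remaining data: /ə/ → [ə̃] before /ŋ/ — each time a vowel is nasalised next to a following nasal.

nasality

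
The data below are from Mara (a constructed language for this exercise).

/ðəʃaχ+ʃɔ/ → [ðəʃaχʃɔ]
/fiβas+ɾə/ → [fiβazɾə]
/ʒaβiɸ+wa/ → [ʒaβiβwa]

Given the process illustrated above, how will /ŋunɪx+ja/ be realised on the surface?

The data show regressive voicing assimilation: /s/ → [z] before /ɾ/; /ɸ/ → [β] before /w/. In each pair only voicing changes, matching the following consonant, while place and manner stay constant.
Nothing changes in [ðəʃaχʃɔ]: there the adjacent consonants already agree in voicing (/χ/ and /ʃ/ are both voiceless), so this form is consistent with the same rule.
/x/ is a voiceless velar fricative. The following trigger /j/ is voiced, so /x/ must become voiced as well.
A voiced velar fricative is [ɣ], so the surface segment is [ɣ].

[ŋunɪɣja]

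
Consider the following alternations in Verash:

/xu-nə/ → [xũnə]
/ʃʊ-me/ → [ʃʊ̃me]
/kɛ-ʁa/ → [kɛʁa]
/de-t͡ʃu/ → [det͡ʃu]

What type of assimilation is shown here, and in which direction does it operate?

The vowel /u/ surfaces as nasalised [ũ] next to the following nasal /n/ — it has acquired the [+nasal] feature of its neighbour.
The other form shows the same pattern: /ʊ/ → [ʊ̃] before /m/ — each time a vowel is nasalised next to a following nasal.
No change occurs in [kɛʁa], [det͡ʃu] because the vowel at the boundary is adjacent to an oral consonant, not a nasal (/ɛ/ next to /ʁ/; /e/ next to /t͡ʃ/).
Because the conditioning nasal is to the right of the vowel that changes, the process is regressive (anticipatory).

regressive nasality assimilation (vowel nasalisation)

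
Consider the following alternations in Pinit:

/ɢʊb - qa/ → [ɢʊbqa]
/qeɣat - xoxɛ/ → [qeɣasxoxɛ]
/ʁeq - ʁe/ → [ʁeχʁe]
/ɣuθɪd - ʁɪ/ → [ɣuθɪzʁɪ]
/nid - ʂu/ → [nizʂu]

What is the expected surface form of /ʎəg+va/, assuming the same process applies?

The data show regressive manner assimilation: /t/ → [s] before /x/; /q/ → [χ] before /ʁ/; /d/ → [z] before /ʁ/; /d/ → [z] before /ʂ/. In each pair only manner changes, matching the following consonant, while place and voice stay constant.
No alternation appears in [ɢʊbqa]: there the adjacent consonants already agree in manner (/b/ and /q/ are both stops), so this form is consistent with the same rule.
The rule targets /g/ (voiced velar stop), which sits before the trigger /v/ (fricative).
A voiced velar fricative is [ɣ], so the surface segment is [ɣ].

[ʎəɣva]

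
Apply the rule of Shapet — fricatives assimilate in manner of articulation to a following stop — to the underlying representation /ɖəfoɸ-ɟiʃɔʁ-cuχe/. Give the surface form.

The rule targets /ɸ/ (voiceless bilabial fricative), which sits before the trigger /ɟ/ (stop).
The voiceless bilabial stop is [p], so /ɸ/ → [p].
The same rule applies at the second boundary: /ʁ/ → [ɢ] next to /c/.

[ɖəfopɟiʃɔɢcuχe]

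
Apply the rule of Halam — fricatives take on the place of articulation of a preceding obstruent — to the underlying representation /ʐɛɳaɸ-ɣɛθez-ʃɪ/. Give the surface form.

/ɣ/ is a voiced velar fricative. The preceding trigger /ɸ/ is bilabial, so /ɣ/ must become bilabial as well.
Changing only its place to bilabial gives [β] — the voiced bilabial fricative.
The same rule applies at the second boundary: /ʃ/ → [s] next to /z/.

[ʐɛɳaɸβɛθezsɪ]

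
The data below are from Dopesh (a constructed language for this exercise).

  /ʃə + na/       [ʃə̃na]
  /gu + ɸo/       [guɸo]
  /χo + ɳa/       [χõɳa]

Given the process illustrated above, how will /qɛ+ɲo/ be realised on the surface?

[qɛ̃ɲo]

The data show regressive nasality assimilation (vowel nasalisation): /ə/ → [ə̃] before /n/; /o/ → [õ] before /ɳ/ — a vowel is nasalised by an immediately following nasal consonant.
No change occurs in [guɸo] because the vowel at the boundary is adjacent to an oral consonant, not a nasal (/u/ next to /ɸ/).
The vowel /ɛ/ is adjacent to the following nasal /ɲ/, so it acquires [+nasal] and surfaces as [ɛ̃].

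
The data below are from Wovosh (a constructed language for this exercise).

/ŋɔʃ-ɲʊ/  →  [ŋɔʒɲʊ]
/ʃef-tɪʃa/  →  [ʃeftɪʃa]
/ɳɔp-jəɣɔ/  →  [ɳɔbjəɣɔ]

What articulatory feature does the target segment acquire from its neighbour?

voicing

Comparing underlying and surface forms, /ʃ/ → [ʒ] is the alternation; the neighbouring /ɲ/ is constant.
The change voiceless → voiced matches the voicing of the following /ɲ/, identifying this as voicing assimilation.
Checking the remaining alternation: /p/ → [b] before /j/ (voiceless → voiced, matching voiced) — only voicing changes, and always toward the following segment.
Nothing changes in [ʃeftɪʃa]: there the adjacent consonants already agree in voicing (/f/ and /t/ are both voiceless), so this form is consistent with the same rule.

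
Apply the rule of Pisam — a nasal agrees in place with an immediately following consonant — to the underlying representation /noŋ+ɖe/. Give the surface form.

/ŋ/ is a voiced velar nasal. The following trigger /ɖ/ is retroflex, so /ŋ/ must become retroflex as well.
A voiced retroflex nasal is [ɳ], so the surface segment is [ɳ].

[noɳɖe]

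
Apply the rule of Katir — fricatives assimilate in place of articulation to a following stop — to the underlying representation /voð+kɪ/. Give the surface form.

[voɣkɪ]

The rule targets /ð/ (voiced dental fricative), which sits before the trigger /k/ (velar).
The voiced velar fricative is [ɣ], so /ð/ → [ɣ].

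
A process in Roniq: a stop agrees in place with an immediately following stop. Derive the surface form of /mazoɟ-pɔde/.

[mazobpɔde]

The rule targets /ɟ/ (voiced palatal stop), which sits before the trigger /p/ (bilabial).
A voiced bilabial stop is [b], so the surface segment is [b].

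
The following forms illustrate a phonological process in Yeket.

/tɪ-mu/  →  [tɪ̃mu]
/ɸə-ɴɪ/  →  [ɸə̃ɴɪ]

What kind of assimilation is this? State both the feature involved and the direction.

The vowel /ɪ/ surfaces as nasalised [ɪ̃] next to the following nasal /m/ — it has acquired the [+nasal] feature of its neighbour.
The other form shows the same pattern: /ə/ → [ə̃] before /ɴ/ — each time a vowel is nasalised next to a following nasal.
Because the conditioning nasal is to the right of the vowel that changes, the process is regressive (anticipatory).

regressive nasality assimilation (vowel nasalisation)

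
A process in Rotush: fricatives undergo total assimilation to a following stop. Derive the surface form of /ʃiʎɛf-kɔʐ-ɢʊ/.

/f/ is the segment targeted by the rule; it sits immediately before /k/, so it assimilates completely and surfaces as [k].
The same rule applies at the second boundary: /ʐ/ → [ɢ] next to /ɢ/.

[ʃiʎɛkkɔɢɢʊ]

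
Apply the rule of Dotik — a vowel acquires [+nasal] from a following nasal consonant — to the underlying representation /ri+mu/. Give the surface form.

[rĩmu]

/i/ sits next to the nasal /m/ and is therefore nasalised to [ĩ].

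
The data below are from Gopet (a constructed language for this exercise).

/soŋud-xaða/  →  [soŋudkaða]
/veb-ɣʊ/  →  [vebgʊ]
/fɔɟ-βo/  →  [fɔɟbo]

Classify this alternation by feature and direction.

Underlying /x/ is realised as [k] next to /d/; /d/ itself does not change.
/x/ is a fricative while /d/ is a stop; the output [k] is a stop, matching the trigger — so the feature that spreads is manner.
Place and voice are unchanged, so the assimilation is partial, not total.
Checking the remaining alternations: /ɣ/ → [g] after /b/ (fricative → stop, matching a stop); /β/ → [b] after /ɟ/ (fricative → stop, matching a stop) — only manner changes, and always toward the preceding segment.
The trigger is the preceding segment, so the direction is progressive (perseverative).

progressive manner assimilation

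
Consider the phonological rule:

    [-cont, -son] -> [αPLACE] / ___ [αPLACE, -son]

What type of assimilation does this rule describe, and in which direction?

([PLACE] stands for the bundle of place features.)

regressive place assimilation

The rule copies the place features (abbreviated [PLACE]) from the environment onto the target, so the assimilating feature is place.
The conditioning segment sits to the right of the focus bar, meaning the trigger follows the segment that changes — regressive assimilation.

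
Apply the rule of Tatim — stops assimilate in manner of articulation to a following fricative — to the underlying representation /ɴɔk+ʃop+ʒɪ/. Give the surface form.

The rule targets /k/ (voiceless velar stop), which sits before the trigger /ʃ/ (fricative).
A voiceless velar fricative is [x], so the surface segment is [x].
The same rule applies at the second boundary: /p/ → [ɸ] next to /ʒ/.

[ɴɔxʃoɸʒɪ]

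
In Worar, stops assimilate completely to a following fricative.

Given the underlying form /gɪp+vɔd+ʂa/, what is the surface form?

/p/ is the segment targeted by the rule; it sits immediately before /v/, so it assimilates completely and surfaces as [v].
The same rule applies at the second boundary: /d/ → [ʂ] next to /ʂ/.

[gɪvvɔʂʂa]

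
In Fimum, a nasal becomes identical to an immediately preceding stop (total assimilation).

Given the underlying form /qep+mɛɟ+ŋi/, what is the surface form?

[qeppɛɟɟi]

/m/ is the segment targeted by the rule; it sits immediately after /p/, so it assimilates completely and surfaces as [p].
At the second juncture, /ŋ/ likewise becomes [ɟ] adjacent to /ɟ/.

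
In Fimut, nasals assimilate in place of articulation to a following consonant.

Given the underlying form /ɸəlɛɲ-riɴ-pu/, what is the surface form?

[ɸəlɛnrimpu]

The rule targets /ɲ/ (voiced palatal nasal), which sits before the trigger /r/ (alveolar).
The voiced alveolar nasal is [n], so /ɲ/ → [n].
At the second juncture, /ɴ/ likewise becomes [m] adjacent to /p/.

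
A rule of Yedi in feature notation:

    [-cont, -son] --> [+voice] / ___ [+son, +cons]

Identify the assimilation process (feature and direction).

The structural change is [+voice], and the conditioning segment [+son, +cons] (a sonorant consonant) is itself voiced, so the target comes to share the voicing of its neighbour — voicing assimilation.
The conditioning segment sits to the right of the focus bar, meaning the trigger follows the segment that changes — regressive assimilation.

regressive voicing assimilation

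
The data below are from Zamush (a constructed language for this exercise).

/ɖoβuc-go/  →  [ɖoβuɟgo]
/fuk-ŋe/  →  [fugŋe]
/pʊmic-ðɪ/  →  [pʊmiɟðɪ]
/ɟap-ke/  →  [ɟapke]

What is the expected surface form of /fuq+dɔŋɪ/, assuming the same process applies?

The data show regressive voicing assimilation: /c/ → [ɟ] before /g/; /k/ → [g] before /ŋ/; /c/ → [ɟ] before /ð/. In each pair only voicing changes, matching the following consonant, while place and manner stay constant.
No alternation appears in [ɟapke]: there the adjacent consonants already agree in voicing (/p/ and /k/ are both voiceless), so this form is consistent with the same rule.
/q/ is a voiceless uvular stop. The following trigger /d/ is voiced, so /q/ must become voiced as well.
Changing only its voicing to voiced gives [ɢ] — the voiced uvular stop.

[fuɢdɔŋɪ]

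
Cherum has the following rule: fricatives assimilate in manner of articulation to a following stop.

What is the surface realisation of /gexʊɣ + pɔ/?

[gexʊgpɔ]

The rule targets /ɣ/ (voiced velar fricative), which sits before the trigger /p/ (stop).
Changing only its manner to stop gives [g] — the voiced velar stop.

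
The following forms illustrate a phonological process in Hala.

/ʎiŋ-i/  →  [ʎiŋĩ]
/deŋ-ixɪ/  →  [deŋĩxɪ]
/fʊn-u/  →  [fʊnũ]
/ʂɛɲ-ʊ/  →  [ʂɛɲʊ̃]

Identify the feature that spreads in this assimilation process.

nasality

The vowel /i/ surfaces as nasalised [ĩ] next to the preceding nasal /ŋ/ — it has acquired the [+nasal] feature of its neighbour.
Likewise in the remaining data: /u/ → [ũ] after /n/; /ʊ/ → [ʊ̃] after /ɲ/ — each time a vowel is nasalised next to a preceding nasal.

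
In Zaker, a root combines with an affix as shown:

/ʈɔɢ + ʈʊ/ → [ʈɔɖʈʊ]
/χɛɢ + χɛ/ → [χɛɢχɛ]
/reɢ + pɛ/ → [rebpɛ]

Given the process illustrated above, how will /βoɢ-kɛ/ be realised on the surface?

The data show regressive place assimilation: /ɢ/ → [ɖ] before /ʈ/; /ɢ/ → [b] before /p/. In each pair only place changes, matching the following consonant, while manner and voice stay constant.
No alternation appears in [χɛɢχɛ]: there the adjacent consonants already agree in place (/ɢ/ and /χ/ are both uvular), so this form is consistent with the same rule.
The rule targets /ɢ/ (voiced uvular stop), which sits before the trigger /k/ (velar).
A voiced velar stop is [g], so the surface segment is [g].

[βogkɛ]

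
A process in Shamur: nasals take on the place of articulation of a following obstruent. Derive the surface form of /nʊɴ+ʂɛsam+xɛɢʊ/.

[nʊɳʂɛsaŋxɛɢʊ]

/ɴ/ is a voiced uvular nasal. The following trigger /ʂ/ is retroflex, so /ɴ/ must become retroflex as well.
A voiced retroflex nasal is [ɳ], so the surface segment is [ɳ].
The same rule applies at the second boundary: /m/ → [ŋ] next to /x/.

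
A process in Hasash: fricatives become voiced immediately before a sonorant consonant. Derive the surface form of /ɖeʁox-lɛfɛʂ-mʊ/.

[ɖeʁoɣlɛfɛʐmʊ]

/x/ is a voiceless velar fricative. The following trigger /l/ is voiced, so /x/ must become voiced as well.
The voiced velar fricative is [ɣ], so /x/ → [ɣ].
The same rule applies at the second boundary: /ʂ/ → [ʐ] next to /m/.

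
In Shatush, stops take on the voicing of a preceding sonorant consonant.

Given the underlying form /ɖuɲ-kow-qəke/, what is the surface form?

The rule targets /k/ (voiceless velar stop), which sits after the trigger /ɲ/ (voiced).
A voiced velar stop is [g], so the surface segment is [g].
At the second juncture, /q/ likewise becomes [ɢ] adjacent to /w/.

[ɖuɲgowɢəke]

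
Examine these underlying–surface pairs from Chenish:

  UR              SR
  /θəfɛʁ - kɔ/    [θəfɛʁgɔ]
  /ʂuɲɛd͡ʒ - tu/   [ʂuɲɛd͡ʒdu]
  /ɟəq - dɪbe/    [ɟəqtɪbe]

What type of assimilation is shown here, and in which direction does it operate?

Underlying /k/ is realised as [g] next to /ʁ/; /ʁ/ itself does not change.
/k/ is voiceless while /ʁ/ is voiced; the output [g] is voiced, matching the trigger — so the feature that spreads is voicing.
Place and manner are unchanged, so the assimilation is partial, not total.
The same holds elsewhere in the data: /t/ → [d] after /d͡ʒ/ (voiceless → voiced, matching voiced); /d/ → [t] after /q/ (voiced → voiceless, matching voiceless) — only voicing changes, and always toward the preceding segment.
Since the segment that changes follows the conditioning segment, the assimilation is progressive.

progressive voicing assimilation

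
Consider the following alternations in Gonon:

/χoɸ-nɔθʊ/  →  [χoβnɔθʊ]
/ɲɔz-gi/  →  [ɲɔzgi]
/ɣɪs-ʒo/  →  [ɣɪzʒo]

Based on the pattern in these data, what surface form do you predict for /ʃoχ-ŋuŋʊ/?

[ʃoʁŋuŋʊ]

The data show regressive voicing assimilation: /ɸ/ → [β] before /n/; /s/ → [z] before /ʒ/. In each pair only voicing changes, matching the following consonant, while place and manner stay constant.
No alternation appears in [ɲɔzgi]: there the adjacent consonants already agree in voicing (/z/ and /g/ are both voiced), so this form is consistent with the same rule.
/χ/ is a voiceless uvular fricative. The following trigger /ŋ/ is voiced, so /χ/ must become voiced as well.
A voiced uvular fricative is [ʁ], so the surface segment is [ʁ].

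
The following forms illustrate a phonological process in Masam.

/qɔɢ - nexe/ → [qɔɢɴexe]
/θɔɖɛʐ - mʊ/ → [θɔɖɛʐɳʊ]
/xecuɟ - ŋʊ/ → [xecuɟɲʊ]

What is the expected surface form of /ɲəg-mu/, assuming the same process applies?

[ɲəgŋu]

The data show progressive place assimilation: /n/ → [ɴ] after /ɢ/; /m/ → [ɳ] after /ʐ/; /ŋ/ → [ɲ] after /ɟ/. In each pair only place changes, matching the preceding consonant, while manner and voice stay constant.
/m/ is a voiced bilabial nasal. The preceding trigger /g/ is velar, so /m/ must become velar as well.
The voiced velar nasal is [ŋ], so /m/ → [ŋ].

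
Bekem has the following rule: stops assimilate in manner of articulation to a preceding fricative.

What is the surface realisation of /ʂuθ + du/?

[ʂuθzu]

/d/ is a voiced alveolar stop. The preceding trigger /θ/ is a fricative, so /d/ must become a fricative as well.
The voiced alveolar fricative is [z], so /d/ → [z].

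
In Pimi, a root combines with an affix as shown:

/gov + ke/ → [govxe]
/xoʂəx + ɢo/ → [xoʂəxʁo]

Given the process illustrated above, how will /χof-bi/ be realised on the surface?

The data show progressive manner assimilation: /k/ → [x] after /v/; /ɢ/ → [ʁ] after /x/. In each pair only manner changes, matching the preceding consonant, while place and voice stay constant.
/b/ is a voiced bilabial stop. The preceding trigger /f/ is a fricative, so /b/ must become a fricative as well.
The voiced bilabial fricative is [β], so /b/ → [β].

[χofβi]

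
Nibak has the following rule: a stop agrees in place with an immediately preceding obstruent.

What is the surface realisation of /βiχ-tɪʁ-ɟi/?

[βiχqɪʁɢi]

The rule targets /t/ (voiceless alveolar stop), which sits after the trigger /χ/ (uvular).
A voiceless uvular stop is [q], so the surface segment is [q].
The same rule applies at the second boundary: /ɟ/ → [ɢ] next to /ʁ/.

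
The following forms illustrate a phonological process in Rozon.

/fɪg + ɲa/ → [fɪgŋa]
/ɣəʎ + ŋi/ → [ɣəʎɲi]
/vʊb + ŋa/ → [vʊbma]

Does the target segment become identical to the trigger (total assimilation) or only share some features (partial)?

Underlying /ɲ/ is realised as [ŋ] next to /g/; /g/ itself does not change.
/ɲ/ is palatal while /g/ is velar; the output [ŋ] is velar, matching the trigger — so the feature that spreads is place.
Manner and voice are unchanged, so the assimilation is partial, not total.
The other alternating forms pattern the same way: /ŋ/ → [ɲ] after /ʎ/ (velar → palatal, matching palatal); /ŋ/ → [m] after /b/ (velar → bilabial, matching bilabial) — only place changes, and always toward the preceding segment.

partial assimilation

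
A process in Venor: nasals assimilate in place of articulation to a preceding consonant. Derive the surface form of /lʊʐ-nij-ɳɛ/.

The rule targets /n/ (voiced alveolar nasal), which sits after the trigger /ʐ/ (retroflex).
Changing only its place to retroflex gives [ɳ] — the voiced retroflex nasal.
At the second juncture, /ɳ/ likewise becomes [ɲ] adjacent to /j/.

[lʊʐɳijɲɛ]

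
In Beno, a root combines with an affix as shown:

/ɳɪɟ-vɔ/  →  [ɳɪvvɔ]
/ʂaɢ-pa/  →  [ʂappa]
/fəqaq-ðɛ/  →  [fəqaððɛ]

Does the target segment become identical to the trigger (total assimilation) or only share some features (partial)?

Comparing underlying and surface forms, /ɟ/ → [v] is the alternation; the neighbouring /v/ is constant.
The output [v] is identical to the trigger /v/ — every feature (place, manner, voicing) has been copied — so this is total assimilation.
The other forms behave the same way: /ɢ/ → [p] before /p/; /q/ → [ð] before /ð/ — in each case the output is a copy of the following consonant.

total assimilation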